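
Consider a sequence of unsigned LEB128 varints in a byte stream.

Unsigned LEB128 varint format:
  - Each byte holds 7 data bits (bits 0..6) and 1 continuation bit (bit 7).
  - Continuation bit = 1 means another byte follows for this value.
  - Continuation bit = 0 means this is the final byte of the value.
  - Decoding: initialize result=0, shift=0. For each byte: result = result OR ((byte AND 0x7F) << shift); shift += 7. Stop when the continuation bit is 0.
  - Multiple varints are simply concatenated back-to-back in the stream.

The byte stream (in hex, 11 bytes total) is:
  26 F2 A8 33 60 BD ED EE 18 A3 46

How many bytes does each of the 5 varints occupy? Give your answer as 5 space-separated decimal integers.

Answer: 1 3 1 4 2

Derivation:
  byte[0]=0x26 cont=0 payload=0x26=38: acc |= 38<<0 -> acc=38 shift=7 [end]
Varint 1: bytes[0:1] = 26 -> value 38 (1 byte(s))
  byte[1]=0xF2 cont=1 payload=0x72=114: acc |= 114<<0 -> acc=114 shift=7
  byte[2]=0xA8 cont=1 payload=0x28=40: acc |= 40<<7 -> acc=5234 shift=14
  byte[3]=0x33 cont=0 payload=0x33=51: acc |= 51<<14 -> acc=840818 shift=21 [end]
Varint 2: bytes[1:4] = F2 A8 33 -> value 840818 (3 byte(s))
  byte[4]=0x60 cont=0 payload=0x60=96: acc |= 96<<0 -> acc=96 shift=7 [end]
Varint 3: bytes[4:5] = 60 -> value 96 (1 byte(s))
  byte[5]=0xBD cont=1 payload=0x3D=61: acc |= 61<<0 -> acc=61 shift=7
  byte[6]=0xED cont=1 payload=0x6D=109: acc |= 109<<7 -> acc=14013 shift=14
  byte[7]=0xEE cont=1 payload=0x6E=110: acc |= 110<<14 -> acc=1816253 shift=21
  byte[8]=0x18 cont=0 payload=0x18=24: acc |= 24<<21 -> acc=52147901 shift=28 [end]
Varint 4: bytes[5:9] = BD ED EE 18 -> value 52147901 (4 byte(s))
  byte[9]=0xA3 cont=1 payload=0x23=35: acc |= 35<<0 -> acc=35 shift=7
  byte[10]=0x46 cont=0 payload=0x46=70: acc |= 70<<7 -> acc=8995 shift=14 [end]
Varint 5: bytes[9:11] = A3 46 -> value 8995 (2 byte(s))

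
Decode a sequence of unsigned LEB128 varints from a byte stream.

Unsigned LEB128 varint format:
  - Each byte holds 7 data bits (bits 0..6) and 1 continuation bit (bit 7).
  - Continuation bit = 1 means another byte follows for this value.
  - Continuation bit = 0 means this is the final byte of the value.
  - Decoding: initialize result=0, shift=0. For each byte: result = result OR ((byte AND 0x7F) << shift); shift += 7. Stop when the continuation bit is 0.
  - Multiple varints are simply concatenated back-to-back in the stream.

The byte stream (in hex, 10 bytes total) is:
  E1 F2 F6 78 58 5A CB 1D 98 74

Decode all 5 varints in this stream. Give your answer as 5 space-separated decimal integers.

Answer: 253606241 88 90 3787 14872

Derivation:
  byte[0]=0xE1 cont=1 payload=0x61=97: acc |= 97<<0 -> acc=97 shift=7
  byte[1]=0xF2 cont=1 payload=0x72=114: acc |= 114<<7 -> acc=14689 shift=14
  byte[2]=0xF6 cont=1 payload=0x76=118: acc |= 118<<14 -> acc=1948001 shift=21
  byte[3]=0x78 cont=0 payload=0x78=120: acc |= 120<<21 -> acc=253606241 shift=28 [end]
Varint 1: bytes[0:4] = E1 F2 F6 78 -> value 253606241 (4 byte(s))
  byte[4]=0x58 cont=0 payload=0x58=88: acc |= 88<<0 -> acc=88 shift=7 [end]
Varint 2: bytes[4:5] = 58 -> value 88 (1 byte(s))
  byte[5]=0x5A cont=0 payload=0x5A=90: acc |= 90<<0 -> acc=90 shift=7 [end]
Varint 3: bytes[5:6] = 5A -> value 90 (1 byte(s))
  byte[6]=0xCB cont=1 payload=0x4B=75: acc |= 75<<0 -> acc=75 shift=7
  byte[7]=0x1D cont=0 payload=0x1D=29: acc |= 29<<7 -> acc=3787 shift=14 [end]
Varint 4: bytes[6:8] = CB 1D -> value 3787 (2 byte(s))
  byte[8]=0x98 cont=1 payload=0x18=24: acc |= 24<<0 -> acc=24 shift=7
  byte[9]=0x74 cont=0 payload=0x74=116: acc |= 116<<7 -> acc=14872 shift=14 [end]
Varint 5: bytes[8:10] = 98 74 -> value 14872 (2 byte(s))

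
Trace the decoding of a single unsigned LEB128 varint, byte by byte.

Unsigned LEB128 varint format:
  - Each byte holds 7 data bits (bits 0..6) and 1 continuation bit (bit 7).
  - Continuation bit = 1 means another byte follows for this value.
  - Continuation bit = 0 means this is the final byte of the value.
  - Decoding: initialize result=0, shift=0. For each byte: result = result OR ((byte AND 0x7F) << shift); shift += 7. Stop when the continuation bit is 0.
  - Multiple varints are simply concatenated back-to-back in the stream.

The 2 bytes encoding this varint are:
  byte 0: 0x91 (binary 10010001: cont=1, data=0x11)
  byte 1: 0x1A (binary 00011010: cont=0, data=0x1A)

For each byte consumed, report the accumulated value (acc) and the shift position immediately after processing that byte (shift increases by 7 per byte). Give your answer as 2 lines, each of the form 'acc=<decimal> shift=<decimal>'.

Answer: acc=17 shift=7
acc=3345 shift=14

Derivation:
byte 0=0x91: payload=0x11=17, contrib = 17<<0 = 17; acc -> 17, shift -> 7
byte 1=0x1A: payload=0x1A=26, contrib = 26<<7 = 3328; acc -> 3345, shift -> 14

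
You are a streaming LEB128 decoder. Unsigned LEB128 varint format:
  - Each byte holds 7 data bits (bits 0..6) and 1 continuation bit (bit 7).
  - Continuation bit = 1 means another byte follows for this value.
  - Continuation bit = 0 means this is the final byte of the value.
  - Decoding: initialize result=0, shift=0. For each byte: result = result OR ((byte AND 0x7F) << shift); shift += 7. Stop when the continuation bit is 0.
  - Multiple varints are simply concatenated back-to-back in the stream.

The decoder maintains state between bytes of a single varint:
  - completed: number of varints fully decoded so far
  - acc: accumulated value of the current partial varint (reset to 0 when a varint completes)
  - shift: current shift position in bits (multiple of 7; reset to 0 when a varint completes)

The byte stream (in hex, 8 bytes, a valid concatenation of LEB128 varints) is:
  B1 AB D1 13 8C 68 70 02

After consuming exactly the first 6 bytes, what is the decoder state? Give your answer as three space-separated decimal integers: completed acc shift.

byte[0]=0xB1 cont=1 payload=0x31: acc |= 49<<0 -> completed=0 acc=49 shift=7
byte[1]=0xAB cont=1 payload=0x2B: acc |= 43<<7 -> completed=0 acc=5553 shift=14
byte[2]=0xD1 cont=1 payload=0x51: acc |= 81<<14 -> completed=0 acc=1332657 shift=21
byte[3]=0x13 cont=0 payload=0x13: varint #1 complete (value=41178545); reset -> completed=1 acc=0 shift=0
byte[4]=0x8C cont=1 payload=0x0C: acc |= 12<<0 -> completed=1 acc=12 shift=7
byte[5]=0x68 cont=0 payload=0x68: varint #2 complete (value=13324); reset -> completed=2 acc=0 shift=0

Answer: 2 0 0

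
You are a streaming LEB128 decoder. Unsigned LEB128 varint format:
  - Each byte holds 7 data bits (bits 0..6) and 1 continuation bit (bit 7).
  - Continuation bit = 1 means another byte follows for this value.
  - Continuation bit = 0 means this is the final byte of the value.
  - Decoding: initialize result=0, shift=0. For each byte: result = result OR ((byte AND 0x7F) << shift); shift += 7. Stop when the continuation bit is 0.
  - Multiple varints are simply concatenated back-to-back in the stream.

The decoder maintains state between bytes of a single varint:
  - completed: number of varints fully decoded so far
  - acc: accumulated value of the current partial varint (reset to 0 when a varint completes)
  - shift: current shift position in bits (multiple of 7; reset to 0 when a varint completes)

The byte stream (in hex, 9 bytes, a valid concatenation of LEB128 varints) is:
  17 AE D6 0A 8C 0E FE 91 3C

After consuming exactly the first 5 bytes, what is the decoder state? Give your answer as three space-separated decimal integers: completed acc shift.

Answer: 2 12 7

Derivation:
byte[0]=0x17 cont=0 payload=0x17: varint #1 complete (value=23); reset -> completed=1 acc=0 shift=0
byte[1]=0xAE cont=1 payload=0x2E: acc |= 46<<0 -> completed=1 acc=46 shift=7
byte[2]=0xD6 cont=1 payload=0x56: acc |= 86<<7 -> completed=1 acc=11054 shift=14
byte[3]=0x0A cont=0 payload=0x0A: varint #2 complete (value=174894); reset -> completed=2 acc=0 shift=0
byte[4]=0x8C cont=1 payload=0x0C: acc |= 12<<0 -> completed=2 acc=12 shift=7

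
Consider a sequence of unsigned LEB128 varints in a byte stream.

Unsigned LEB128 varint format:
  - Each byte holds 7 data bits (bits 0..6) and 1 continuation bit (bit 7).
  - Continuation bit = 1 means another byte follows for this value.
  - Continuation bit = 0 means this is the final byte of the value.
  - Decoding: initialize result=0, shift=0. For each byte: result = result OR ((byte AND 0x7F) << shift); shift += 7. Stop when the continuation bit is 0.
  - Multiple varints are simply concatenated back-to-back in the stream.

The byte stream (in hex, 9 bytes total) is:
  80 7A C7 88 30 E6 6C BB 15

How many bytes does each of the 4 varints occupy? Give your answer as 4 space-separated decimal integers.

  byte[0]=0x80 cont=1 payload=0x00=0: acc |= 0<<0 -> acc=0 shift=7
  byte[1]=0x7A cont=0 payload=0x7A=122: acc |= 122<<7 -> acc=15616 shift=14 [end]
Varint 1: bytes[0:2] = 80 7A -> value 15616 (2 byte(s))
  byte[2]=0xC7 cont=1 payload=0x47=71: acc |= 71<<0 -> acc=71 shift=7
  byte[3]=0x88 cont=1 payload=0x08=8: acc |= 8<<7 -> acc=1095 shift=14
  byte[4]=0x30 cont=0 payload=0x30=48: acc |= 48<<14 -> acc=787527 shift=21 [end]
Varint 2: bytes[2:5] = C7 88 30 -> value 787527 (3 byte(s))
  byte[5]=0xE6 cont=1 payload=0x66=102: acc |= 102<<0 -> acc=102 shift=7
  byte[6]=0x6C cont=0 payload=0x6C=108: acc |= 108<<7 -> acc=13926 shift=14 [end]
Varint 3: bytes[5:7] = E6 6C -> value 13926 (2 byte(s))
  byte[7]=0xBB cont=1 payload=0x3B=59: acc |= 59<<0 -> acc=59 shift=7
  byte[8]=0x15 cont=0 payload=0x15=21: acc |= 21<<7 -> acc=2747 shift=14 [end]
Varint 4: bytes[7:9] = BB 15 -> value 2747 (2 byte(s))

Answer: 2 3 2 2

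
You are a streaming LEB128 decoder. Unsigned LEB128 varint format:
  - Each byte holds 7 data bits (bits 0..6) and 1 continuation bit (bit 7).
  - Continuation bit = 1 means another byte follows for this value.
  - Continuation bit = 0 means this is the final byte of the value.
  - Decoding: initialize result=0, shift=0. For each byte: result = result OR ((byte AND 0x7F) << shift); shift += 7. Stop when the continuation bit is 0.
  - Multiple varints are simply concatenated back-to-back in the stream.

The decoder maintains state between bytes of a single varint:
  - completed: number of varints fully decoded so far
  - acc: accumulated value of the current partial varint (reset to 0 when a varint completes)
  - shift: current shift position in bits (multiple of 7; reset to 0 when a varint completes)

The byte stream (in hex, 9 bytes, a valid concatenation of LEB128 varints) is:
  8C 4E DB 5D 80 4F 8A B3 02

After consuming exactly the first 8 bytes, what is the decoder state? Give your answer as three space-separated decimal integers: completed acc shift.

byte[0]=0x8C cont=1 payload=0x0C: acc |= 12<<0 -> completed=0 acc=12 shift=7
byte[1]=0x4E cont=0 payload=0x4E: varint #1 complete (value=9996); reset -> completed=1 acc=0 shift=0
byte[2]=0xDB cont=1 payload=0x5B: acc |= 91<<0 -> completed=1 acc=91 shift=7
byte[3]=0x5D cont=0 payload=0x5D: varint #2 complete (value=11995); reset -> completed=2 acc=0 shift=0
byte[4]=0x80 cont=1 payload=0x00: acc |= 0<<0 -> completed=2 acc=0 shift=7
byte[5]=0x4F cont=0 payload=0x4F: varint #3 complete (value=10112); reset -> completed=3 acc=0 shift=0
byte[6]=0x8A cont=1 payload=0x0A: acc |= 10<<0 -> completed=3 acc=10 shift=7
byte[7]=0xB3 cont=1 payload=0x33: acc |= 51<<7 -> completed=3 acc=6538 shift=14

Answer: 3 6538 14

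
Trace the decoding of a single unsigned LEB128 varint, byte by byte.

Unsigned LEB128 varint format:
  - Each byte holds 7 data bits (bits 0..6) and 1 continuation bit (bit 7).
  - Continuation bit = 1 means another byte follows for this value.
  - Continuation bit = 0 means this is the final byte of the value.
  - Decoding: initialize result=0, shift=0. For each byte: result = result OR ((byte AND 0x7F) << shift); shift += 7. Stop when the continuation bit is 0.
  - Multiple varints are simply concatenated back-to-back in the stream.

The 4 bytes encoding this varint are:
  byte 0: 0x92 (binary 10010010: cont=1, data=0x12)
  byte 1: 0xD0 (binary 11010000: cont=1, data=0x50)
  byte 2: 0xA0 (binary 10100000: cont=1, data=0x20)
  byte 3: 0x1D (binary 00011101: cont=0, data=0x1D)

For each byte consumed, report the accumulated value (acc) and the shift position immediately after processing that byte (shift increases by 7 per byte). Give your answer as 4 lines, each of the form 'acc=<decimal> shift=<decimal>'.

Answer: acc=18 shift=7
acc=10258 shift=14
acc=534546 shift=21
acc=61351954 shift=28

Derivation:
byte 0=0x92: payload=0x12=18, contrib = 18<<0 = 18; acc -> 18, shift -> 7
byte 1=0xD0: payload=0x50=80, contrib = 80<<7 = 10240; acc -> 10258, shift -> 14
byte 2=0xA0: payload=0x20=32, contrib = 32<<14 = 524288; acc -> 534546, shift -> 21
byte 3=0x1D: payload=0x1D=29, contrib = 29<<21 = 60817408; acc -> 61351954, shift -> 28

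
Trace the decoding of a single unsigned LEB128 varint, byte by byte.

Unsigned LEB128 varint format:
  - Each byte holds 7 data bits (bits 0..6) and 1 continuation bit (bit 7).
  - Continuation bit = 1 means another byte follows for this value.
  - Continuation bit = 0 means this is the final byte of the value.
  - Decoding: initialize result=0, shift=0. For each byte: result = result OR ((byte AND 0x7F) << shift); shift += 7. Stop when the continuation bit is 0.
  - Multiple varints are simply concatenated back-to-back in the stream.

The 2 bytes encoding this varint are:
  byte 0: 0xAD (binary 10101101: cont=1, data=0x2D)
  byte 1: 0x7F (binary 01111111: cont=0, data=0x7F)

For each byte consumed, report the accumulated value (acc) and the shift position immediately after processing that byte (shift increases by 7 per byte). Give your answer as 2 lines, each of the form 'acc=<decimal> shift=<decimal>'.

Answer: acc=45 shift=7
acc=16301 shift=14

Derivation:
byte 0=0xAD: payload=0x2D=45, contrib = 45<<0 = 45; acc -> 45, shift -> 7
byte 1=0x7F: payload=0x7F=127, contrib = 127<<7 = 16256; acc -> 16301, shift -> 14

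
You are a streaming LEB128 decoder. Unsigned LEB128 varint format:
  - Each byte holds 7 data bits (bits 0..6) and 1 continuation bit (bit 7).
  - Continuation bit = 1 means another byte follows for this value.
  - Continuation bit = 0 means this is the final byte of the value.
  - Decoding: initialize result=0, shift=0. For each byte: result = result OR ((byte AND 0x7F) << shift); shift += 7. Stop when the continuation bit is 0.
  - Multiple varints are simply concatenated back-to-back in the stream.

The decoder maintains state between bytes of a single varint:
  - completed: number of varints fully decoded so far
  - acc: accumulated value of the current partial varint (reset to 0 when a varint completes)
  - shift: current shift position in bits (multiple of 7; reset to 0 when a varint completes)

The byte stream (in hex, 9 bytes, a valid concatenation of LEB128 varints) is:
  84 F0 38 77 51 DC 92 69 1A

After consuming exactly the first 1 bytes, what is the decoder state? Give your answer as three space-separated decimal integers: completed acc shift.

byte[0]=0x84 cont=1 payload=0x04: acc |= 4<<0 -> completed=0 acc=4 shift=7

Answer: 0 4 7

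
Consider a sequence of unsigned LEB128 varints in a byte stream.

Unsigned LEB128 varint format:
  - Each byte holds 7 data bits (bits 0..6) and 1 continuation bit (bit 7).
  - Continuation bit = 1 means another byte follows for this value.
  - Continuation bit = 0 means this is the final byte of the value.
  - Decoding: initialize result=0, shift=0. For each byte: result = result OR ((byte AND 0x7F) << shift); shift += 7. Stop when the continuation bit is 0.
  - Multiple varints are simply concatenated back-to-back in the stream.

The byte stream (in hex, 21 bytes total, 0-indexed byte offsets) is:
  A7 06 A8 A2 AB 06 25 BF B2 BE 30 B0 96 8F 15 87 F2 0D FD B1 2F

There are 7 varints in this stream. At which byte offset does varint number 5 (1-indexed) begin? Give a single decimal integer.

  byte[0]=0xA7 cont=1 payload=0x27=39: acc |= 39<<0 -> acc=39 shift=7
  byte[1]=0x06 cont=0 payload=0x06=6: acc |= 6<<7 -> acc=807 shift=14 [end]
Varint 1: bytes[0:2] = A7 06 -> value 807 (2 byte(s))
  byte[2]=0xA8 cont=1 payload=0x28=40: acc |= 40<<0 -> acc=40 shift=7
  byte[3]=0xA2 cont=1 payload=0x22=34: acc |= 34<<7 -> acc=4392 shift=14
  byte[4]=0xAB cont=1 payload=0x2B=43: acc |= 43<<14 -> acc=708904 shift=21
  byte[5]=0x06 cont=0 payload=0x06=6: acc |= 6<<21 -> acc=13291816 shift=28 [end]
Varint 2: bytes[2:6] = A8 A2 AB 06 -> value 13291816 (4 byte(s))
  byte[6]=0x25 cont=0 payload=0x25=37: acc |= 37<<0 -> acc=37 shift=7 [end]
Varint 3: bytes[6:7] = 25 -> value 37 (1 byte(s))
  byte[7]=0xBF cont=1 payload=0x3F=63: acc |= 63<<0 -> acc=63 shift=7
  byte[8]=0xB2 cont=1 payload=0x32=50: acc |= 50<<7 -> acc=6463 shift=14
  byte[9]=0xBE cont=1 payload=0x3E=62: acc |= 62<<14 -> acc=1022271 shift=21
  byte[10]=0x30 cont=0 payload=0x30=48: acc |= 48<<21 -> acc=101685567 shift=28 [end]
Varint 4: bytes[7:11] = BF B2 BE 30 -> value 101685567 (4 byte(s))
  byte[11]=0xB0 cont=1 payload=0x30=48: acc |= 48<<0 -> acc=48 shift=7
  byte[12]=0x96 cont=1 payload=0x16=22: acc |= 22<<7 -> acc=2864 shift=14
  byte[13]=0x8F cont=1 payload=0x0F=15: acc |= 15<<14 -> acc=248624 shift=21
  byte[14]=0x15 cont=0 payload=0x15=21: acc |= 21<<21 -> acc=44288816 shift=28 [end]
Varint 5: bytes[11:15] = B0 96 8F 15 -> value 44288816 (4 byte(s))
  byte[15]=0x87 cont=1 payload=0x07=7: acc |= 7<<0 -> acc=7 shift=7
  byte[16]=0xF2 cont=1 payload=0x72=114: acc |= 114<<7 -> acc=14599 shift=14
  byte[17]=0x0D cont=0 payload=0x0D=13: acc |= 13<<14 -> acc=227591 shift=21 [end]
Varint 6: bytes[15:18] = 87 F2 0D -> value 227591 (3 byte(s))
  byte[18]=0xFD cont=1 payload=0x7D=125: acc |= 125<<0 -> acc=125 shift=7
  byte[19]=0xB1 cont=1 payload=0x31=49: acc |= 49<<7 -> acc=6397 shift=14
  byte[20]=0x2F cont=0 payload=0x2F=47: acc |= 47<<14 -> acc=776445 shift=21 [end]
Varint 7: bytes[18:21] = FD B1 2F -> value 776445 (3 byte(s))

Answer: 11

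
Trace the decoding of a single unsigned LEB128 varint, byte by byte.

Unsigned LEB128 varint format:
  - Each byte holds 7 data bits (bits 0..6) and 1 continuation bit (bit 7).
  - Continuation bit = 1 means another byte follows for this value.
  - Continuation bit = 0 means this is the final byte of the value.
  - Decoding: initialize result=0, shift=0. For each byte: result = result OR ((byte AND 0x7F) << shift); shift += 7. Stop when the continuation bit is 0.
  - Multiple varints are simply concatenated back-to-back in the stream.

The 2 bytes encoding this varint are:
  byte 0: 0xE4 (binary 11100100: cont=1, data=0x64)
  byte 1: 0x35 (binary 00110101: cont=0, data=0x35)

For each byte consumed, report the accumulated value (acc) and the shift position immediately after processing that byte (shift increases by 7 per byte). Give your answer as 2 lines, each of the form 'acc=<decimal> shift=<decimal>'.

Answer: acc=100 shift=7
acc=6884 shift=14

Derivation:
byte 0=0xE4: payload=0x64=100, contrib = 100<<0 = 100; acc -> 100, shift -> 7
byte 1=0x35: payload=0x35=53, contrib = 53<<7 = 6784; acc -> 6884, shift -> 14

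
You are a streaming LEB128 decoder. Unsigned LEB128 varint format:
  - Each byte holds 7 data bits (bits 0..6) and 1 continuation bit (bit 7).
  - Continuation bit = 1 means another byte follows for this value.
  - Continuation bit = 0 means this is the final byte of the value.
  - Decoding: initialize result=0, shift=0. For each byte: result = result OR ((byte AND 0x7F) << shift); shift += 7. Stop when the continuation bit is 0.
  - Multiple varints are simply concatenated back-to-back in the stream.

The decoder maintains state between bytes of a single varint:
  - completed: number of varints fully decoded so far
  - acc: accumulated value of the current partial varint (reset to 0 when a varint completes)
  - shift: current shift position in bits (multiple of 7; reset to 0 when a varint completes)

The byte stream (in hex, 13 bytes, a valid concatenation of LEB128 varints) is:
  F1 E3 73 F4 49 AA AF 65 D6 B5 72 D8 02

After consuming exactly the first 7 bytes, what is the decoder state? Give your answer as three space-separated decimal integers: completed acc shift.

Answer: 2 6058 14

Derivation:
byte[0]=0xF1 cont=1 payload=0x71: acc |= 113<<0 -> completed=0 acc=113 shift=7
byte[1]=0xE3 cont=1 payload=0x63: acc |= 99<<7 -> completed=0 acc=12785 shift=14
byte[2]=0x73 cont=0 payload=0x73: varint #1 complete (value=1896945); reset -> completed=1 acc=0 shift=0
byte[3]=0xF4 cont=1 payload=0x74: acc |= 116<<0 -> completed=1 acc=116 shift=7
byte[4]=0x49 cont=0 payload=0x49: varint #2 complete (value=9460); reset -> completed=2 acc=0 shift=0
byte[5]=0xAA cont=1 payload=0x2A: acc |= 42<<0 -> completed=2 acc=42 shift=7
byte[6]=0xAF cont=1 payload=0x2F: acc |= 47<<7 -> completed=2 acc=6058 shift=14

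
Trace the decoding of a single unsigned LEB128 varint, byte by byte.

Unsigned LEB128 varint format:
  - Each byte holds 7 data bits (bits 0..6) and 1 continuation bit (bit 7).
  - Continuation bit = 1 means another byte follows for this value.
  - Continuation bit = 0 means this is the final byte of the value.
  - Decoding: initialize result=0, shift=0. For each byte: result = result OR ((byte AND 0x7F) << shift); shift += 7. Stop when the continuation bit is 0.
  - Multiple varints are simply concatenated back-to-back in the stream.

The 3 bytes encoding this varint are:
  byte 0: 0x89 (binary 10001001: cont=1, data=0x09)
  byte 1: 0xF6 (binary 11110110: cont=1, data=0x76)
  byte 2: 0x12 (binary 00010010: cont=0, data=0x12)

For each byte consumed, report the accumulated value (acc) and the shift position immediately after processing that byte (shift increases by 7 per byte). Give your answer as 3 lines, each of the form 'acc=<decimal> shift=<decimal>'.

byte 0=0x89: payload=0x09=9, contrib = 9<<0 = 9; acc -> 9, shift -> 7
byte 1=0xF6: payload=0x76=118, contrib = 118<<7 = 15104; acc -> 15113, shift -> 14
byte 2=0x12: payload=0x12=18, contrib = 18<<14 = 294912; acc -> 310025, shift -> 21

Answer: acc=9 shift=7
acc=15113 shift=14
acc=310025 shift=21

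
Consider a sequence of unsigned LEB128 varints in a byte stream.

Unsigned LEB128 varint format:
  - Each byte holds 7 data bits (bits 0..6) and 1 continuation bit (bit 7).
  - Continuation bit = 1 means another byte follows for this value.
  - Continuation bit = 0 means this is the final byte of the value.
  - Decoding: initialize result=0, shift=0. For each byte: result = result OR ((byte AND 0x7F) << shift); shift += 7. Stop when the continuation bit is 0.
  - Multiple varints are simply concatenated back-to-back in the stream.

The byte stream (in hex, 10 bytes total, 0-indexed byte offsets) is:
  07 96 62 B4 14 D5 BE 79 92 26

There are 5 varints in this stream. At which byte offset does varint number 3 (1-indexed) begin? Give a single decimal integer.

  byte[0]=0x07 cont=0 payload=0x07=7: acc |= 7<<0 -> acc=7 shift=7 [end]
Varint 1: bytes[0:1] = 07 -> value 7 (1 byte(s))
  byte[1]=0x96 cont=1 payload=0x16=22: acc |= 22<<0 -> acc=22 shift=7
  byte[2]=0x62 cont=0 payload=0x62=98: acc |= 98<<7 -> acc=12566 shift=14 [end]
Varint 2: bytes[1:3] = 96 62 -> value 12566 (2 byte(s))
  byte[3]=0xB4 cont=1 payload=0x34=52: acc |= 52<<0 -> acc=52 shift=7
  byte[4]=0x14 cont=0 payload=0x14=20: acc |= 20<<7 -> acc=2612 shift=14 [end]
Varint 3: bytes[3:5] = B4 14 -> value 2612 (2 byte(s))
  byte[5]=0xD5 cont=1 payload=0x55=85: acc |= 85<<0 -> acc=85 shift=7
  byte[6]=0xBE cont=1 payload=0x3E=62: acc |= 62<<7 -> acc=8021 shift=14
  byte[7]=0x79 cont=0 payload=0x79=121: acc |= 121<<14 -> acc=1990485 shift=21 [end]
Varint 4: bytes[5:8] = D5 BE 79 -> value 1990485 (3 byte(s))
  byte[8]=0x92 cont=1 payload=0x12=18: acc |= 18<<0 -> acc=18 shift=7
  byte[9]=0x26 cont=0 payload=0x26=38: acc |= 38<<7 -> acc=4882 shift=14 [end]
Varint 5: bytes[8:10] = 92 26 -> value 4882 (2 byte(s))

Answer: 3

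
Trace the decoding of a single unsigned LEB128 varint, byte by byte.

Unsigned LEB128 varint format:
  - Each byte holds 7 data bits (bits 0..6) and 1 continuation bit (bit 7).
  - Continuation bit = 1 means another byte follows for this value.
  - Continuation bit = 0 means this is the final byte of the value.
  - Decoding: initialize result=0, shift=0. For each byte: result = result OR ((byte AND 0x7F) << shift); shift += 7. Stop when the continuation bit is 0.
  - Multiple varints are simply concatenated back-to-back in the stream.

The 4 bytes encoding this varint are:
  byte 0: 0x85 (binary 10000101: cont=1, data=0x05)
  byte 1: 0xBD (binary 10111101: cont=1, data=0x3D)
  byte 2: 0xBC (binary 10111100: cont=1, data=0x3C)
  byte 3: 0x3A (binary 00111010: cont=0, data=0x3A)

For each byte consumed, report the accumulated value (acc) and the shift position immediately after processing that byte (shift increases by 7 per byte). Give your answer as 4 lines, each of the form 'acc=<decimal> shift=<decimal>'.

Answer: acc=5 shift=7
acc=7813 shift=14
acc=990853 shift=21
acc=122625669 shift=28

Derivation:
byte 0=0x85: payload=0x05=5, contrib = 5<<0 = 5; acc -> 5, shift -> 7
byte 1=0xBD: payload=0x3D=61, contrib = 61<<7 = 7808; acc -> 7813, shift -> 14
byte 2=0xBC: payload=0x3C=60, contrib = 60<<14 = 983040; acc -> 990853, shift -> 21
byte 3=0x3A: payload=0x3A=58, contrib = 58<<21 = 121634816; acc -> 122625669, shift -> 28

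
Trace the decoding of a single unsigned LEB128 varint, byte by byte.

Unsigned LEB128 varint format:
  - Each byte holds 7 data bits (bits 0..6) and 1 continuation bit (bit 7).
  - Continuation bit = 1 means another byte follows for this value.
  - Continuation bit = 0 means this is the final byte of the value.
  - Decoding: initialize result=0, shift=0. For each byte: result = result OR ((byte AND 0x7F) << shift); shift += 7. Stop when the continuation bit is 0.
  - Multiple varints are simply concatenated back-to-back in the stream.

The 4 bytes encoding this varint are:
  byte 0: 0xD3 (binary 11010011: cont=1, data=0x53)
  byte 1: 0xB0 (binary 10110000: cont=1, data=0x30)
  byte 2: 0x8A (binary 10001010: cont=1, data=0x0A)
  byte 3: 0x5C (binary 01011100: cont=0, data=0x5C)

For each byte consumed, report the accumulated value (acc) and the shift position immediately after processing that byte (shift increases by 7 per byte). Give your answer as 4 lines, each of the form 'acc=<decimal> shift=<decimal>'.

Answer: acc=83 shift=7
acc=6227 shift=14
acc=170067 shift=21
acc=193108051 shift=28

Derivation:
byte 0=0xD3: payload=0x53=83, contrib = 83<<0 = 83; acc -> 83, shift -> 7
byte 1=0xB0: payload=0x30=48, contrib = 48<<7 = 6144; acc -> 6227, shift -> 14
byte 2=0x8A: payload=0x0A=10, contrib = 10<<14 = 163840; acc -> 170067, shift -> 21
byte 3=0x5C: payload=0x5C=92, contrib = 92<<21 = 192937984; acc -> 193108051, shift -> 28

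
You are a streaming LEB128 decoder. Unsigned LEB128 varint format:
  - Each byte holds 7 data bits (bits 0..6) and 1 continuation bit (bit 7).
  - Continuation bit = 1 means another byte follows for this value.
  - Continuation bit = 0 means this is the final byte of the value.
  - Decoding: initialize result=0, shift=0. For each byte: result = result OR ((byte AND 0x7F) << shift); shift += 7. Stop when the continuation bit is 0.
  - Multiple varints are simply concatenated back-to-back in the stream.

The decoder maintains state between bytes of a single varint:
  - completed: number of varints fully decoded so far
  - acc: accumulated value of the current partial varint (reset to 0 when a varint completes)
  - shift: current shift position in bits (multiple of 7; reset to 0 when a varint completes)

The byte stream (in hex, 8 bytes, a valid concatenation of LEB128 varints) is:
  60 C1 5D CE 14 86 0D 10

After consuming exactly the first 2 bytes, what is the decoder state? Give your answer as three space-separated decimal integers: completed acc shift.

byte[0]=0x60 cont=0 payload=0x60: varint #1 complete (value=96); reset -> completed=1 acc=0 shift=0
byte[1]=0xC1 cont=1 payload=0x41: acc |= 65<<0 -> completed=1 acc=65 shift=7

Answer: 1 65 7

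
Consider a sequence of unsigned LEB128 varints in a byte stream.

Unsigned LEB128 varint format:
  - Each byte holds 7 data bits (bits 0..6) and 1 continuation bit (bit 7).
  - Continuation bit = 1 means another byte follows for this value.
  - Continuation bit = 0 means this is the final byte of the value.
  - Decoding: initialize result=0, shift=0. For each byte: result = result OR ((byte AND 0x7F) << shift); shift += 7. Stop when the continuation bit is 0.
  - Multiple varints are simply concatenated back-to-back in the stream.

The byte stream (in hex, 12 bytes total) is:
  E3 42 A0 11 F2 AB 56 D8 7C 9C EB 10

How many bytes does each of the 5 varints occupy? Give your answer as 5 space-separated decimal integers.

Answer: 2 2 3 2 3

Derivation:
  byte[0]=0xE3 cont=1 payload=0x63=99: acc |= 99<<0 -> acc=99 shift=7
  byte[1]=0x42 cont=0 payload=0x42=66: acc |= 66<<7 -> acc=8547 shift=14 [end]
Varint 1: bytes[0:2] = E3 42 -> value 8547 (2 byte(s))
  byte[2]=0xA0 cont=1 payload=0x20=32: acc |= 32<<0 -> acc=32 shift=7
  byte[3]=0x11 cont=0 payload=0x11=17: acc |= 17<<7 -> acc=2208 shift=14 [end]
Varint 2: bytes[2:4] = A0 11 -> value 2208 (2 byte(s))
  byte[4]=0xF2 cont=1 payload=0x72=114: acc |= 114<<0 -> acc=114 shift=7
  byte[5]=0xAB cont=1 payload=0x2B=43: acc |= 43<<7 -> acc=5618 shift=14
  byte[6]=0x56 cont=0 payload=0x56=86: acc |= 86<<14 -> acc=1414642 shift=21 [end]
Varint 3: bytes[4:7] = F2 AB 56 -> value 1414642 (3 byte(s))
  byte[7]=0xD8 cont=1 payload=0x58=88: acc |= 88<<0 -> acc=88 shift=7
  byte[8]=0x7C cont=0 payload=0x7C=124: acc |= 124<<7 -> acc=15960 shift=14 [end]
Varint 4: bytes[7:9] = D8 7C -> value 15960 (2 byte(s))
  byte[9]=0x9C cont=1 payload=0x1C=28: acc |= 28<<0 -> acc=28 shift=7
  byte[10]=0xEB cont=1 payload=0x6B=107: acc |= 107<<7 -> acc=13724 shift=14
  byte[11]=0x10 cont=0 payload=0x10=16: acc |= 16<<14 -> acc=275868 shift=21 [end]
Varint 5: bytes[9:12] = 9C EB 10 -> value 275868 (3 byte(s))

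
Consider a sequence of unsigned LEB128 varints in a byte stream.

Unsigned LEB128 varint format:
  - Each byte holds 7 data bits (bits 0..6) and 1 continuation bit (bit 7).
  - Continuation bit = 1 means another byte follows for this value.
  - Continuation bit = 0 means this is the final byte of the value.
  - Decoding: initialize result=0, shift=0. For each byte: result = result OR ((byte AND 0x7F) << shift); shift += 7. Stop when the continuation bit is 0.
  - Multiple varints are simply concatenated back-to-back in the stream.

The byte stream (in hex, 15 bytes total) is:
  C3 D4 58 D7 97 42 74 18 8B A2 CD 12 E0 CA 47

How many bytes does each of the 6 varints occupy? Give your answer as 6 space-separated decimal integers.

  byte[0]=0xC3 cont=1 payload=0x43=67: acc |= 67<<0 -> acc=67 shift=7
  byte[1]=0xD4 cont=1 payload=0x54=84: acc |= 84<<7 -> acc=10819 shift=14
  byte[2]=0x58 cont=0 payload=0x58=88: acc |= 88<<14 -> acc=1452611 shift=21 [end]
Varint 1: bytes[0:3] = C3 D4 58 -> value 1452611 (3 byte(s))
  byte[3]=0xD7 cont=1 payload=0x57=87: acc |= 87<<0 -> acc=87 shift=7
  byte[4]=0x97 cont=1 payload=0x17=23: acc |= 23<<7 -> acc=3031 shift=14
  byte[5]=0x42 cont=0 payload=0x42=66: acc |= 66<<14 -> acc=1084375 shift=21 [end]
Varint 2: bytes[3:6] = D7 97 42 -> value 1084375 (3 byte(s))
  byte[6]=0x74 cont=0 payload=0x74=116: acc |= 116<<0 -> acc=116 shift=7 [end]
Varint 3: bytes[6:7] = 74 -> value 116 (1 byte(s))
  byte[7]=0x18 cont=0 payload=0x18=24: acc |= 24<<0 -> acc=24 shift=7 [end]
Varint 4: bytes[7:8] = 18 -> value 24 (1 byte(s))
  byte[8]=0x8B cont=1 payload=0x0B=11: acc |= 11<<0 -> acc=11 shift=7
  byte[9]=0xA2 cont=1 payload=0x22=34: acc |= 34<<7 -> acc=4363 shift=14
  byte[10]=0xCD cont=1 payload=0x4D=77: acc |= 77<<14 -> acc=1265931 shift=21
  byte[11]=0x12 cont=0 payload=0x12=18: acc |= 18<<21 -> acc=39014667 shift=28 [end]
Varint 5: bytes[8:12] = 8B A2 CD 12 -> value 39014667 (4 byte(s))
  byte[12]=0xE0 cont=1 payload=0x60=96: acc |= 96<<0 -> acc=96 shift=7
  byte[13]=0xCA cont=1 payload=0x4A=74: acc |= 74<<7 -> acc=9568 shift=14
  byte[14]=0x47 cont=0 payload=0x47=71: acc |= 71<<14 -> acc=1172832 shift=21 [end]
Varint 6: bytes[12:15] = E0 CA 47 -> value 1172832 (3 byte(s))

Answer: 3 3 1 1 4 3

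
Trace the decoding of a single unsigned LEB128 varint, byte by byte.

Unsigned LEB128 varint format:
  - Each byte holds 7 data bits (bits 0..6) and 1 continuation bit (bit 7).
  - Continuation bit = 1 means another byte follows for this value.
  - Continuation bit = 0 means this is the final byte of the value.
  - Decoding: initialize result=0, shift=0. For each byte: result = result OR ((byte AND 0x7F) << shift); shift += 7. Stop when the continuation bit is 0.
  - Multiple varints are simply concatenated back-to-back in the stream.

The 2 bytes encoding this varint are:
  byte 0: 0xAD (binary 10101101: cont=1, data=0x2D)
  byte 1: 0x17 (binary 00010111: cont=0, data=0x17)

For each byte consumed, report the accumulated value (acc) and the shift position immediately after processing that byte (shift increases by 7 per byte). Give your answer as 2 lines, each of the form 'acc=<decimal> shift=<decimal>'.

byte 0=0xAD: payload=0x2D=45, contrib = 45<<0 = 45; acc -> 45, shift -> 7
byte 1=0x17: payload=0x17=23, contrib = 23<<7 = 2944; acc -> 2989, shift -> 14

Answer: acc=45 shift=7
acc=2989 shift=14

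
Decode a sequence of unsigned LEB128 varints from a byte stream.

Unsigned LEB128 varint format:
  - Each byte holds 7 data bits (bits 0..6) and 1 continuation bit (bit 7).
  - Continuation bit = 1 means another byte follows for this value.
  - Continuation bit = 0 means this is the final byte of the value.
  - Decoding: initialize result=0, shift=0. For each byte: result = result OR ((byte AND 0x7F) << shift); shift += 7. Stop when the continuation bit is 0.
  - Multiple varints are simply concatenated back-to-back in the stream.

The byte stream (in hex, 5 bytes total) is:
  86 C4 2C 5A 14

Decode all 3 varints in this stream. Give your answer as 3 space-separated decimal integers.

  byte[0]=0x86 cont=1 payload=0x06=6: acc |= 6<<0 -> acc=6 shift=7
  byte[1]=0xC4 cont=1 payload=0x44=68: acc |= 68<<7 -> acc=8710 shift=14
  byte[2]=0x2C cont=0 payload=0x2C=44: acc |= 44<<14 -> acc=729606 shift=21 [end]
Varint 1: bytes[0:3] = 86 C4 2C -> value 729606 (3 byte(s))
  byte[3]=0x5A cont=0 payload=0x5A=90: acc |= 90<<0 -> acc=90 shift=7 [end]
Varint 2: bytes[3:4] = 5A -> value 90 (1 byte(s))
  byte[4]=0x14 cont=0 payload=0x14=20: acc |= 20<<0 -> acc=20 shift=7 [end]
Varint 3: bytes[4:5] = 14 -> value 20 (1 byte(s))

Answer: 729606 90 20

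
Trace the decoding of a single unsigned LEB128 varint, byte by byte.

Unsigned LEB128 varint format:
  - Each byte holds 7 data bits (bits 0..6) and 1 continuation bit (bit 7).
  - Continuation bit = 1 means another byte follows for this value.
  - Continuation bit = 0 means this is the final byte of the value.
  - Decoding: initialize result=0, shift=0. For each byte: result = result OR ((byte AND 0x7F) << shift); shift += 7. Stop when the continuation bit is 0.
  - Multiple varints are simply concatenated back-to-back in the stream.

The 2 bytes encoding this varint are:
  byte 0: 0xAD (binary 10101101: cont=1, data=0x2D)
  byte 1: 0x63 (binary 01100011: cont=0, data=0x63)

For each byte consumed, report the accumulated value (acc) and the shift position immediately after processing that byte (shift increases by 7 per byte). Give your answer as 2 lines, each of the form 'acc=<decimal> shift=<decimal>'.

byte 0=0xAD: payload=0x2D=45, contrib = 45<<0 = 45; acc -> 45, shift -> 7
byte 1=0x63: payload=0x63=99, contrib = 99<<7 = 12672; acc -> 12717, shift -> 14

Answer: acc=45 shift=7
acc=12717 shift=14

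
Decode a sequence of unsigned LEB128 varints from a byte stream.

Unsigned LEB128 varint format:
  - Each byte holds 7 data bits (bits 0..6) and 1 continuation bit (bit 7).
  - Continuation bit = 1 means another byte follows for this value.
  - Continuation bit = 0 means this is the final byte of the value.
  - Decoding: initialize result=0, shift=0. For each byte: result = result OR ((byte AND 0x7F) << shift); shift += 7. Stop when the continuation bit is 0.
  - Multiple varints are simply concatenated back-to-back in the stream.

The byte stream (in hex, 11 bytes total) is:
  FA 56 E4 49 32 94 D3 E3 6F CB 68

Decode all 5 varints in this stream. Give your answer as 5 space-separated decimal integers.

  byte[0]=0xFA cont=1 payload=0x7A=122: acc |= 122<<0 -> acc=122 shift=7
  byte[1]=0x56 cont=0 payload=0x56=86: acc |= 86<<7 -> acc=11130 shift=14 [end]
Varint 1: bytes[0:2] = FA 56 -> value 11130 (2 byte(s))
  byte[2]=0xE4 cont=1 payload=0x64=100: acc |= 100<<0 -> acc=100 shift=7
  byte[3]=0x49 cont=0 payload=0x49=73: acc |= 73<<7 -> acc=9444 shift=14 [end]
Varint 2: bytes[2:4] = E4 49 -> value 9444 (2 byte(s))
  byte[4]=0x32 cont=0 payload=0x32=50: acc |= 50<<0 -> acc=50 shift=7 [end]
Varint 3: bytes[4:5] = 32 -> value 50 (1 byte(s))
  byte[5]=0x94 cont=1 payload=0x14=20: acc |= 20<<0 -> acc=20 shift=7
  byte[6]=0xD3 cont=1 payload=0x53=83: acc |= 83<<7 -> acc=10644 shift=14
  byte[7]=0xE3 cont=1 payload=0x63=99: acc |= 99<<14 -> acc=1632660 shift=21
  byte[8]=0x6F cont=0 payload=0x6F=111: acc |= 111<<21 -> acc=234416532 shift=28 [end]
Varint 4: bytes[5:9] = 94 D3 E3 6F -> value 234416532 (4 byte(s))
  byte[9]=0xCB cont=1 payload=0x4B=75: acc |= 75<<0 -> acc=75 shift=7
  byte[10]=0x68 cont=0 payload=0x68=104: acc |= 104<<7 -> acc=13387 shift=14 [end]
Varint 5: bytes[9:11] = CB 68 -> value 13387 (2 byte(s))

Answer: 11130 9444 50 234416532 13387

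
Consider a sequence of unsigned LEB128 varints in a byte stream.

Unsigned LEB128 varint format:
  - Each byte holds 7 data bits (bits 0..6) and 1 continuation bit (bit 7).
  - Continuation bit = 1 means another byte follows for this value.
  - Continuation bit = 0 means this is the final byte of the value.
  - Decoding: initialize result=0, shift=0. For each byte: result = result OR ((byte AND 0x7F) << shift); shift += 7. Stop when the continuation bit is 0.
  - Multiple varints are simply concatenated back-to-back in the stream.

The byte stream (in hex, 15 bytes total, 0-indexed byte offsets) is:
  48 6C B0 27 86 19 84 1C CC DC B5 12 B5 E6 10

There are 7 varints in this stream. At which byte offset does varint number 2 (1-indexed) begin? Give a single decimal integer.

  byte[0]=0x48 cont=0 payload=0x48=72: acc |= 72<<0 -> acc=72 shift=7 [end]
Varint 1: bytes[0:1] = 48 -> value 72 (1 byte(s))
  byte[1]=0x6C cont=0 payload=0x6C=108: acc |= 108<<0 -> acc=108 shift=7 [end]
Varint 2: bytes[1:2] = 6C -> value 108 (1 byte(s))
  byte[2]=0xB0 cont=1 payload=0x30=48: acc |= 48<<0 -> acc=48 shift=7
  byte[3]=0x27 cont=0 payload=0x27=39: acc |= 39<<7 -> acc=5040 shift=14 [end]
Varint 3: bytes[2:4] = B0 27 -> value 5040 (2 byte(s))
  byte[4]=0x86 cont=1 payload=0x06=6: acc |= 6<<0 -> acc=6 shift=7
  byte[5]=0x19 cont=0 payload=0x19=25: acc |= 25<<7 -> acc=3206 shift=14 [end]
Varint 4: bytes[4:6] = 86 19 -> value 3206 (2 byte(s))
  byte[6]=0x84 cont=1 payload=0x04=4: acc |= 4<<0 -> acc=4 shift=7
  byte[7]=0x1C cont=0 payload=0x1C=28: acc |= 28<<7 -> acc=3588 shift=14 [end]
Varint 5: bytes[6:8] = 84 1C -> value 3588 (2 byte(s))
  byte[8]=0xCC cont=1 payload=0x4C=76: acc |= 76<<0 -> acc=76 shift=7
  byte[9]=0xDC cont=1 payload=0x5C=92: acc |= 92<<7 -> acc=11852 shift=14
  byte[10]=0xB5 cont=1 payload=0x35=53: acc |= 53<<14 -> acc=880204 shift=21
  byte[11]=0x12 cont=0 payload=0x12=18: acc |= 18<<21 -> acc=38628940 shift=28 [end]
Varint 6: bytes[8:12] = CC DC B5 12 -> value 38628940 (4 byte(s))
  byte[12]=0xB5 cont=1 payload=0x35=53: acc |= 53<<0 -> acc=53 shift=7
  byte[13]=0xE6 cont=1 payload=0x66=102: acc |= 102<<7 -> acc=13109 shift=14
  byte[14]=0x10 cont=0 payload=0x10=16: acc |= 16<<14 -> acc=275253 shift=21 [end]
Varint 7: bytes[12:15] = B5 E6 10 -> value 275253 (3 byte(s))

Answer: 1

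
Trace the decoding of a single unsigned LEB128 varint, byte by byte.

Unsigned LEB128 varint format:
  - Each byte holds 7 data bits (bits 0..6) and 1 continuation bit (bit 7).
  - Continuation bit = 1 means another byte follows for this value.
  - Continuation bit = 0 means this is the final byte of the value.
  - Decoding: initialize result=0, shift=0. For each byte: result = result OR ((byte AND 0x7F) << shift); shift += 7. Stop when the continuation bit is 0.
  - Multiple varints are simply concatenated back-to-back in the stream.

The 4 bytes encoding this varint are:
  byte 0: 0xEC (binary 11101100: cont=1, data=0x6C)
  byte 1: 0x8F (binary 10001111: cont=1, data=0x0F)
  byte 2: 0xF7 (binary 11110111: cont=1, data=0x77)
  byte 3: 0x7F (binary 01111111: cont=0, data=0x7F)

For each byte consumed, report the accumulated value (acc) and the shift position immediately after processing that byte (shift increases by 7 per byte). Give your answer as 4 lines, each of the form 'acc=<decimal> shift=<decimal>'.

Answer: acc=108 shift=7
acc=2028 shift=14
acc=1951724 shift=21
acc=268290028 shift=28

Derivation:
byte 0=0xEC: payload=0x6C=108, contrib = 108<<0 = 108; acc -> 108, shift -> 7
byte 1=0x8F: payload=0x0F=15, contrib = 15<<7 = 1920; acc -> 2028, shift -> 14
byte 2=0xF7: payload=0x77=119, contrib = 119<<14 = 1949696; acc -> 1951724, shift -> 21
byte 3=0x7F: payload=0x7F=127, contrib = 127<<21 = 266338304; acc -> 268290028, shift -> 28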